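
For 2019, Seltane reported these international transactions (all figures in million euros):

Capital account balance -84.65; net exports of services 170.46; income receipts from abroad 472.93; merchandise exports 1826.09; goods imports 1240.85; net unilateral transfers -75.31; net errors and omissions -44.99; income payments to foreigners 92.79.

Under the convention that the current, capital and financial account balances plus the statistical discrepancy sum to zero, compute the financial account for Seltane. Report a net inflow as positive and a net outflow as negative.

Goods balance = 1826.09 - 1240.85 = 585.24
Services balance = 170.46
Trade balance (goods + services) = 585.24 + 170.46 = 755.70
Net primary income = 472.93 - 92.79 = 380.14
Net secondary income = -75.31
Current account = 755.70 + 380.14 + (-75.31) = 1060.53
Financial account = -(1060.53 + (-84.65) + (-44.99)) = -930.89

-930.89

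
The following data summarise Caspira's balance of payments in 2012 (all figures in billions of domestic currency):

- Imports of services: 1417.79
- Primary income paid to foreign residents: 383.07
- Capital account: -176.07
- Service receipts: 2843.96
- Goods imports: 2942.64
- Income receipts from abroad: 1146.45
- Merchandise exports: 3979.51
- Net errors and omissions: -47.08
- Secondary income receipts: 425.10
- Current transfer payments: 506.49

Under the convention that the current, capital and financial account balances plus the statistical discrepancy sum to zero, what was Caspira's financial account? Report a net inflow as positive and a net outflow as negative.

Goods balance = 3979.51 - 2942.64 = 1036.87
Services balance = 2843.96 - 1417.79 = 1426.17
Trade balance (goods + services) = 1036.87 + 1426.17 = 2463.04
Net primary income = 1146.45 - 383.07 = 763.38
Net secondary income = 425.10 - 506.49 = -81.39
Current account = 2463.04 + 763.38 + (-81.39) = 3145.03
Financial account = -(3145.03 + (-176.07) + (-47.08)) = -2921.88

-2921.88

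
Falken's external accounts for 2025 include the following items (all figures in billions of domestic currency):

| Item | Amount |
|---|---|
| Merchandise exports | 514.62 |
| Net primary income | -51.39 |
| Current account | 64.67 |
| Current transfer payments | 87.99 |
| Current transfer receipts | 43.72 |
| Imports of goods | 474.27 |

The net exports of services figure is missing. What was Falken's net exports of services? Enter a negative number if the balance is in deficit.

119.98

Current account = goods balance + services balance + net primary income + net secondary income
Sum of the known components = -55.31
Net exports of services = CA - (known components) = 64.67 - (-55.31) = 119.98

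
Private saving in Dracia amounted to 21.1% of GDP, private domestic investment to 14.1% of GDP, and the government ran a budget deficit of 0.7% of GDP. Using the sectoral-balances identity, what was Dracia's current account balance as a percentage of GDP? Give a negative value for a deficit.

By the sectoral-balances identity, CA = (S_private - I) + (T - G).
Private balance = 21.1 - 14.1 = 7.0
Government balance (T - G) = -0.7
CA = 7.0 + (-0.7) = 6.3

6.3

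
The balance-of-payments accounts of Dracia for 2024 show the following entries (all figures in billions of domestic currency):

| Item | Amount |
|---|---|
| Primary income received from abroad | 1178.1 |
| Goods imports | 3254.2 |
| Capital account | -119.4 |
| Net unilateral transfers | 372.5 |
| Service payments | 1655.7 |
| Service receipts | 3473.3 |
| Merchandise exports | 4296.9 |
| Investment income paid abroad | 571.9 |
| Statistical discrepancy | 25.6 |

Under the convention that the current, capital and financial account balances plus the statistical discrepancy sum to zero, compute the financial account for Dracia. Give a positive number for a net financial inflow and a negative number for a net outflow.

-3745.2

Goods balance = 4296.9 - 3254.2 = 1042.7
Services balance = 3473.3 - 1655.7 = 1817.6
Trade balance (goods + services) = 1042.7 + 1817.6 = 2860.3
Net primary income = 1178.1 - 571.9 = 606.2
Net secondary income = 372.5
Current account = 2860.3 + 606.2 + 372.5 = 3839.0
Financial account = -(3839.0 + (-119.4) + 25.6) = -3745.2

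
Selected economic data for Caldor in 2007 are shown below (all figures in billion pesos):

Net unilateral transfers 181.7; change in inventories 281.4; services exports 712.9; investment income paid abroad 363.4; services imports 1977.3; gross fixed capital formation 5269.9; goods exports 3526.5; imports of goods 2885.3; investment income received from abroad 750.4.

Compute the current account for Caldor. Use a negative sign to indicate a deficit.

Goods balance = 3526.5 - 2885.3 = 641.2
Services balance = 712.9 - 1977.3 = -1264.4
Trade balance (goods + services) = 641.2 + (-1264.4) = -623.2
Net primary income = 750.4 - 363.4 = 387.0
Net secondary income = 181.7
Current account = -623.2 + 387.0 + 181.7 = -54.5

-54.5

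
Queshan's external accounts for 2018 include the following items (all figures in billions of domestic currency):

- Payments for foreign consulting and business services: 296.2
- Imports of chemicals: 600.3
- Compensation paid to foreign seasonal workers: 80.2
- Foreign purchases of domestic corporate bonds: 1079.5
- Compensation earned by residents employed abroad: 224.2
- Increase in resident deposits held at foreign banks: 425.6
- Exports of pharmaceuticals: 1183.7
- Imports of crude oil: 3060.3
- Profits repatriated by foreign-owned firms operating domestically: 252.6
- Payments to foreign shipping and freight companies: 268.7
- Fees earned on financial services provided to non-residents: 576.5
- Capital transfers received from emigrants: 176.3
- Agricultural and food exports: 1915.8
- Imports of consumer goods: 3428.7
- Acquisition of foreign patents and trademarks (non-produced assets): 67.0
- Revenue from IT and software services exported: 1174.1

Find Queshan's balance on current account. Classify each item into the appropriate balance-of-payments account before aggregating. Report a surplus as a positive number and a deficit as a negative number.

Goods: 1915.8 + 1183.7 - 600.3 - 3060.3 - 3428.7 = -3989.8
Services: -296.2 + 576.5 - 268.7 + 1174.1 = 1185.7
Primary income: -252.6 - 80.2 + 224.2 = -108.6
Current account = (-3989.8) + 1185.7 + (-108.6) = -2912.7
(Excluded from the current account — financial account: foreign purchases of domestic corporate bonds 1079.5, increase in resident deposits held at foreign banks 425.6; capital account: capital transfers received from emigrants 176.3, acquisition of foreign patents and trademarks (non-produced assets) 67.0.)

-2912.7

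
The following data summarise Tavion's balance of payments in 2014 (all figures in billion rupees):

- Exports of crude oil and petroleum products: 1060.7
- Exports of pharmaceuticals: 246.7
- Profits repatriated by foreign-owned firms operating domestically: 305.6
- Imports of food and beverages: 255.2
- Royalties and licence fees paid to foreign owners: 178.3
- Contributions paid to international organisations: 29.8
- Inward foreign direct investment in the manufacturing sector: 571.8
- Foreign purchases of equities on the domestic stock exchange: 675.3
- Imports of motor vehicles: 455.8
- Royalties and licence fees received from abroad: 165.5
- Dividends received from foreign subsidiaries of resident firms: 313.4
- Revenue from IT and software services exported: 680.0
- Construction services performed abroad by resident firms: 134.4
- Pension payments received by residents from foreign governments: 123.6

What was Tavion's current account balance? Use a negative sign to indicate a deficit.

1499.6

Goods: -255.2 + 1060.7 + 246.7 - 455.8 = 596.4
Services: 165.5 + 680.0 + 134.4 - 178.3 = 801.6
Primary income: -305.6 + 313.4 = 7.8
Secondary income: -29.8 + 123.6 = 93.8
Current account = 596.4 + 801.6 + 7.8 + 93.8 = 1499.6
(Excluded from the current account — financial account: inward foreign direct investment in the manufacturing sector 571.8, foreign purchases of equities on the domestic stock exchange 675.3.)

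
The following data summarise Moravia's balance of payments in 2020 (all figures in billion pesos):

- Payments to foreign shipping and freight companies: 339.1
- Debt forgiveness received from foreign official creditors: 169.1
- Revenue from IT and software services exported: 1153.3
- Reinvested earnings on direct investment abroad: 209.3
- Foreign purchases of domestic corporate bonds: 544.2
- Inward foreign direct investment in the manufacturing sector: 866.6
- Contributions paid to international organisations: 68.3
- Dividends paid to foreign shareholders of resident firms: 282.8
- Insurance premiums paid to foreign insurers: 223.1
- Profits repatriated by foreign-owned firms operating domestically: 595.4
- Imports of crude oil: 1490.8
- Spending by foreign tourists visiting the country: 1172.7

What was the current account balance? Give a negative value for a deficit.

Goods: -1490.8
Services: -223.1 + 1172.7 - 339.1 + 1153.3 = 1763.8
Primary income: 209.3 - 282.8 - 595.4 = -668.9
Secondary income: -68.3
Current account = (-1490.8) + 1763.8 + (-668.9) + (-68.3) = -464.2
(Excluded from the current account — capital account: debt forgiveness received from foreign official creditors 169.1; financial account: foreign purchases of domestic corporate bonds 544.2, inward foreign direct investment in the manufacturing sector 866.6.)

-464.2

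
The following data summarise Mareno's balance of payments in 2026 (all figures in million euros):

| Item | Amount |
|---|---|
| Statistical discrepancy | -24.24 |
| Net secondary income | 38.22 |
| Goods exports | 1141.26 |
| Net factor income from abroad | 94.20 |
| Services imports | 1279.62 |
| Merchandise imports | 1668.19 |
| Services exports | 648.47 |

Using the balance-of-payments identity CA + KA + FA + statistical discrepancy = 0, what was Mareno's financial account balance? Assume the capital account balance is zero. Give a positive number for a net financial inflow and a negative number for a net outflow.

1049.90

Goods balance = 1141.26 - 1668.19 = -526.93
Services balance = 648.47 - 1279.62 = -631.15
Trade balance (goods + services) = -526.93 + (-631.15) = -1158.08
Net primary income = 94.20
Net secondary income = 38.22
Current account = -1158.08 + 94.20 + 38.22 = -1025.66
Financial account = -(-1025.66 + (-24.24)) = 1049.90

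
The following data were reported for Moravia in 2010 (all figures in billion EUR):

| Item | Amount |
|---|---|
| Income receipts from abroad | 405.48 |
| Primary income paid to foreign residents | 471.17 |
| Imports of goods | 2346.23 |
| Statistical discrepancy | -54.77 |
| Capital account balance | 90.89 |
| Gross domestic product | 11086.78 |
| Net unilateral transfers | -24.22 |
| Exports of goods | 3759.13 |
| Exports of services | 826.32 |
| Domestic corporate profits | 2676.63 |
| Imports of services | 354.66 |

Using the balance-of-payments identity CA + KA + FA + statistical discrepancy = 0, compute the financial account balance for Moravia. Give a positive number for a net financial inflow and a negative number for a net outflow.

Goods balance = 3759.13 - 2346.23 = 1412.90
Services balance = 826.32 - 354.66 = 471.66
Trade balance (goods + services) = 1412.90 + 471.66 = 1884.56
Net primary income = 405.48 - 471.17 = -65.69
Net secondary income = -24.22
Current account = 1884.56 + (-65.69) + (-24.22) = 1794.65
Financial account = -(1794.65 + 90.89 + (-54.77)) = -1830.77

-1830.77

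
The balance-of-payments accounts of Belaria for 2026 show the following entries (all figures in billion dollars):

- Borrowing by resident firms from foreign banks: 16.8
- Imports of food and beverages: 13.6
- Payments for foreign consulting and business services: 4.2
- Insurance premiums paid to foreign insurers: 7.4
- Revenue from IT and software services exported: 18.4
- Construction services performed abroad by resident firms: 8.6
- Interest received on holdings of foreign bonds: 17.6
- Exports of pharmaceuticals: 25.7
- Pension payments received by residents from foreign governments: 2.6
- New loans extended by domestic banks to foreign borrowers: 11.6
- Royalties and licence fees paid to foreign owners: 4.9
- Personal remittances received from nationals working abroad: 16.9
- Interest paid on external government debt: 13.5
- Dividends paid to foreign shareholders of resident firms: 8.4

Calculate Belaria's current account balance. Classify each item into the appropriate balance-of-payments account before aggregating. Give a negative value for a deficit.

Goods: 25.7 - 13.6 = 12.1
Services: 8.6 - 4.9 + 18.4 - 4.2 - 7.4 = 10.5
Primary income: 17.6 - 13.5 - 8.4 = -4.3
Secondary income: 2.6 + 16.9 = 19.5
Current account = 12.1 + 10.5 + (-4.3) + 19.5 = 37.8
(Excluded from the current account — financial account: borrowing by resident firms from foreign banks 16.8, new loans extended by domestic banks to foreign borrowers 11.6.)

37.8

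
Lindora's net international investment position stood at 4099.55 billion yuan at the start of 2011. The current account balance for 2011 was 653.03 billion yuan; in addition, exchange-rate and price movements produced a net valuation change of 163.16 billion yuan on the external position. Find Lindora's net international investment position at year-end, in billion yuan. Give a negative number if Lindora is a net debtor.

4915.74

Change in NIIP = current account + net valuation change = 653.03 + 163.16 = 816.19
End-of-year NIIP = 4099.55 + 816.19 = 4915.74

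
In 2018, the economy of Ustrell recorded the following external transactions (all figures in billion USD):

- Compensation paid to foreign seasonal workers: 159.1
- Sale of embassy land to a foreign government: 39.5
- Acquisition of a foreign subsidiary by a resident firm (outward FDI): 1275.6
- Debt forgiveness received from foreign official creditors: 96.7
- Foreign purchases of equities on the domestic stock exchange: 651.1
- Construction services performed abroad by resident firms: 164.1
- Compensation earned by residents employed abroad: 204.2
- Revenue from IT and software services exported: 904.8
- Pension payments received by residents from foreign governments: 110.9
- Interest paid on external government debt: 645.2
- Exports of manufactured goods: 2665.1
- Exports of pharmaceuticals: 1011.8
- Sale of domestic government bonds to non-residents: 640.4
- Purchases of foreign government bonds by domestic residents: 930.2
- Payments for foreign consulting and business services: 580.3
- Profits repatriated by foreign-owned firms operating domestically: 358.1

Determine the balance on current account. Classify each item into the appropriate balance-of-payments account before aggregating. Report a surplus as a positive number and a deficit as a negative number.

Goods: 2665.1 + 1011.8 = 3676.9
Services: 904.8 - 580.3 + 164.1 = 488.6
Primary income: 204.2 - 358.1 - 645.2 - 159.1 = -958.2
Secondary income: 110.9
Current account = 3676.9 + 488.6 + (-958.2) + 110.9 = 3318.2
(Excluded from the current account — capital account: sale of embassy land to a foreign government 39.5, debt forgiveness received from foreign official creditors 96.7; financial account: acquisition of a foreign subsidiary by a resident firm (outward FDI) 1275.6, foreign purchases of equities on the domestic stock exchange 651.1, sale of domestic government bonds to non-residents 640.4, purchases of foreign government bonds by domestic residents 930.2.)

3318.2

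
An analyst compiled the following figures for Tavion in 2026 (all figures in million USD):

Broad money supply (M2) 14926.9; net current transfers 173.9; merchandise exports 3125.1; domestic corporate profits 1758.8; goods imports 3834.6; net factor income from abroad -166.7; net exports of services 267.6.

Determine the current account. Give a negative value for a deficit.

-434.7

Goods balance = 3125.1 - 3834.6 = -709.5
Services balance = 267.6
Trade balance (goods + services) = -709.5 + 267.6 = -441.9
Net primary income = -166.7
Net secondary income = 173.9
Current account = -441.9 + (-166.7) + 173.9 = -434.7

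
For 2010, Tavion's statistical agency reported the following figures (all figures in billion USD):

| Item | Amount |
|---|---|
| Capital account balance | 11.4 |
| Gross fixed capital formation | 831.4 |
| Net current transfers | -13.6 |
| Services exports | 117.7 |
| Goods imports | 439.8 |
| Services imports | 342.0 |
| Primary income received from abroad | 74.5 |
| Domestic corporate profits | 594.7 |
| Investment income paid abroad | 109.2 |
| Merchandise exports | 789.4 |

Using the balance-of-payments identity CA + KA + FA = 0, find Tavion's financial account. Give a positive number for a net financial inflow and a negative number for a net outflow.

Goods balance = 789.4 - 439.8 = 349.6
Services balance = 117.7 - 342.0 = -224.3
Trade balance (goods + services) = 349.6 + (-224.3) = 125.3
Net primary income = 74.5 - 109.2 = -34.7
Net secondary income = -13.6
Current account = 125.3 + (-34.7) + (-13.6) = 77.0
Financial account = -(77.0 + 11.4) = -88.4

-88.4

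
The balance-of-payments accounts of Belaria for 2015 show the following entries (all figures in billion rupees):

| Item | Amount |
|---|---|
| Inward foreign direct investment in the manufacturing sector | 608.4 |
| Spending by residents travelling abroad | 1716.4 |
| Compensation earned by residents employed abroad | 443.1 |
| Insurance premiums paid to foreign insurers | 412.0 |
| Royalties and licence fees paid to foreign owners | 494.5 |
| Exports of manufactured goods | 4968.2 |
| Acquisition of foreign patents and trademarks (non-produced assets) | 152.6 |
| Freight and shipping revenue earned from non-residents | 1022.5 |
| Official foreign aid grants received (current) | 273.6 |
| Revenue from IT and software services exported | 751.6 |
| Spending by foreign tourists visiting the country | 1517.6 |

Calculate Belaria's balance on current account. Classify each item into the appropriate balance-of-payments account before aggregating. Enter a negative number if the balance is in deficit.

Goods: 4968.2
Services: 1517.6 - 1716.4 + 1022.5 - 494.5 - 412.0 + 751.6 = 668.8
Primary income: 443.1
Secondary income: 273.6
Current account = 4968.2 + 668.8 + 443.1 + 273.6 = 6353.7
(Excluded from the current account — financial account: inward foreign direct investment in the manufacturing sector 608.4; capital account: acquisition of foreign patents and trademarks (non-produced assets) 152.6.)

6353.7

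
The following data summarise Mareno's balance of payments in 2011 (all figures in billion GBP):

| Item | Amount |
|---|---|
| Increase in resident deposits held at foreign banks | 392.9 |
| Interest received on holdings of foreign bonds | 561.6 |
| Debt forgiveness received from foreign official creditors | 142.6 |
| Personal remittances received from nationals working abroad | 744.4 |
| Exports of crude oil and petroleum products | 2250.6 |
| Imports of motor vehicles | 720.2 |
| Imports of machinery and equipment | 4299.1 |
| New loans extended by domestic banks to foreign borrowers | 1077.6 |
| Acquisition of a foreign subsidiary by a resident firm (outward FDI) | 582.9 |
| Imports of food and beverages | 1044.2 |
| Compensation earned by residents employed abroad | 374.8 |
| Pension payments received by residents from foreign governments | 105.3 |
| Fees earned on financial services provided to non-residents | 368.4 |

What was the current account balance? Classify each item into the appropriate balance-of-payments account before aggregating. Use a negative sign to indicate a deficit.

-1658.4

Goods: 2250.6 - 1044.2 - 4299.1 - 720.2 = -3812.9
Services: 368.4
Primary income: 561.6 + 374.8 = 936.4
Secondary income: 744.4 + 105.3 = 849.7
Current account = (-3812.9) + 368.4 + 936.4 + 849.7 = -1658.4
(Excluded from the current account — financial account: increase in resident deposits held at foreign banks 392.9, new loans extended by domestic banks to foreign borrowers 1077.6, acquisition of a foreign subsidiary by a resident firm (outward FDI) 582.9; capital account: debt forgiveness received from foreign official creditors 142.6.)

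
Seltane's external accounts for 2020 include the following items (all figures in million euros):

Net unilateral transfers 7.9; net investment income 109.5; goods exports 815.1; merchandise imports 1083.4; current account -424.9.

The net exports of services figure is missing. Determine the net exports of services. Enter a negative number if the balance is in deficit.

-274.0

Current account = goods balance + services balance + net primary income + net secondary income
Sum of the known components = -150.9
Net exports of services = CA - (known components) = -424.9 - (-150.9) = -274.0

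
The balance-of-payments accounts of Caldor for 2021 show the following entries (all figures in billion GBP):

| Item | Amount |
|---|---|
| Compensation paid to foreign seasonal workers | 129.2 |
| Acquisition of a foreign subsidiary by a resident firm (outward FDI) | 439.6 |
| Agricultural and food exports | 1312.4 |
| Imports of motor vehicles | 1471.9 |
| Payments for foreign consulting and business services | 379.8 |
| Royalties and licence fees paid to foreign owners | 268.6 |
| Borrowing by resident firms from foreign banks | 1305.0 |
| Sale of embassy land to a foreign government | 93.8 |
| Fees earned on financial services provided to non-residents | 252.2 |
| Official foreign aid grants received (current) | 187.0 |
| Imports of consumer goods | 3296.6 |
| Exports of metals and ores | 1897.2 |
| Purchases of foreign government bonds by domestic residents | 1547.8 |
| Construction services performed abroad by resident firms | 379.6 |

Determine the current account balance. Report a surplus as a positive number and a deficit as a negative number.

Goods: -1471.9 - 3296.6 + 1897.2 + 1312.4 = -1558.9
Services: 379.6 - 268.6 - 379.8 + 252.2 = -16.6
Primary income: -129.2
Secondary income: 187.0
Current account = (-1558.9) + (-16.6) + (-129.2) + 187.0 = -1517.7
(Excluded from the current account — financial account: acquisition of a foreign subsidiary by a resident firm (outward FDI) 439.6, borrowing by resident firms from foreign banks 1305.0, purchases of foreign government bonds by domestic residents 1547.8; capital account: sale of embassy land to a foreign government 93.8.)

-1517.7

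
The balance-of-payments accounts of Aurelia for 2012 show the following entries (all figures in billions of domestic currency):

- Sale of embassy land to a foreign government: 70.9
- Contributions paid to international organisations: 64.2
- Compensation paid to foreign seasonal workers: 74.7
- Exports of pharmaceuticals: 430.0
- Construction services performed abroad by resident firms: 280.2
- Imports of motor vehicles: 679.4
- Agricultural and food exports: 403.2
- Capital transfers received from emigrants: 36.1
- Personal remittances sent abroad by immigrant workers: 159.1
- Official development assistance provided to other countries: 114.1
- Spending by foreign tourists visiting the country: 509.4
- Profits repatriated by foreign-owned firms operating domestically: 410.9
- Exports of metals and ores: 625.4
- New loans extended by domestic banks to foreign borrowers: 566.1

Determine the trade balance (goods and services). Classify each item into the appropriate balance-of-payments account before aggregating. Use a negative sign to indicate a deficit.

Goods: 625.4 + 403.2 - 679.4 + 430.0 = 779.2
Services: 509.4 + 280.2 = 789.6
Trade balance = 779.2 + 789.6 = 1568.8
(Excluded from the trade balance — capital account: sale of embassy land to a foreign government 70.9, capital transfers received from emigrants 36.1; secondary income: contributions paid to international organisations 64.2, personal remittances sent abroad by immigrant workers 159.1, official development assistance provided to other countries 114.1; primary income: compensation paid to foreign seasonal workers 74.7, profits repatriated by foreign-owned firms operating domestically 410.9; financial account: new loans extended by domestic banks to foreign borrowers 566.1.)

1568.8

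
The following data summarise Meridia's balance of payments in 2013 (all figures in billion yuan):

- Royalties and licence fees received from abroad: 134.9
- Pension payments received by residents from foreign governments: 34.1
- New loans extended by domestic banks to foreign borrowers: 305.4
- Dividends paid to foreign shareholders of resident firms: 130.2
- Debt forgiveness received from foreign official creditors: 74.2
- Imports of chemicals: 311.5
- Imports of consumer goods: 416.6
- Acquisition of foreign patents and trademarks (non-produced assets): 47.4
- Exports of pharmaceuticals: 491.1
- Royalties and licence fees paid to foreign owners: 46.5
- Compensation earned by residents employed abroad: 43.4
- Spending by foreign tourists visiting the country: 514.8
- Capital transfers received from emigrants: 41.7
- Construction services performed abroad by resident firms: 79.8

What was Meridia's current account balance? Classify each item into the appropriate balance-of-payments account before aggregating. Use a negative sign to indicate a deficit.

Goods: 491.1 - 311.5 - 416.6 = -237.0
Services: -46.5 + 134.9 + 514.8 + 79.8 = 683.0
Primary income: -130.2 + 43.4 = -86.8
Secondary income: 34.1
Current account = (-237.0) + 683.0 + (-86.8) + 34.1 = 393.3
(Excluded from the current account — financial account: new loans extended by domestic banks to foreign borrowers 305.4; capital account: debt forgiveness received from foreign official creditors 74.2, acquisition of foreign patents and trademarks (non-produced assets) 47.4, capital transfers received from emigrants 41.7.)

393.3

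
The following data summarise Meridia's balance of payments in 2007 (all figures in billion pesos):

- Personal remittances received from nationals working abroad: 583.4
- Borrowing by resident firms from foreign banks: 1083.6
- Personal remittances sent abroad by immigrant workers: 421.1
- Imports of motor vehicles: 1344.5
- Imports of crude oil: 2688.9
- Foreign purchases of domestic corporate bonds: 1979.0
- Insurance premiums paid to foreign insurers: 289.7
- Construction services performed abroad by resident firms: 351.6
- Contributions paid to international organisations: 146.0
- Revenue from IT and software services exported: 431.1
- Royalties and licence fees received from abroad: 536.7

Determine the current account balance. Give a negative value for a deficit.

Goods: -2688.9 - 1344.5 = -4033.4
Services: 431.1 - 289.7 + 351.6 + 536.7 = 1029.7
Secondary income: 583.4 - 421.1 - 146.0 = 16.3
Current account = (-4033.4) + 1029.7 + 16.3 = -2987.4
(Excluded from the current account — financial account: borrowing by resident firms from foreign banks 1083.6, foreign purchases of domestic corporate bonds 1979.0.)

-2987.4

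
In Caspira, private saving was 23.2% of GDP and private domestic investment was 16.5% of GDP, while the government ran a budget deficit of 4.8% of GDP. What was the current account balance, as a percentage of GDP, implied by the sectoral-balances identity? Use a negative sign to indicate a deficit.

1.9

By the sectoral-balances identity, CA = (S_private - I) + (T - G).
Private balance = 23.2 - 16.5 = 6.7
Government balance (T - G) = -4.8
CA = 6.7 + (-4.8) = 1.9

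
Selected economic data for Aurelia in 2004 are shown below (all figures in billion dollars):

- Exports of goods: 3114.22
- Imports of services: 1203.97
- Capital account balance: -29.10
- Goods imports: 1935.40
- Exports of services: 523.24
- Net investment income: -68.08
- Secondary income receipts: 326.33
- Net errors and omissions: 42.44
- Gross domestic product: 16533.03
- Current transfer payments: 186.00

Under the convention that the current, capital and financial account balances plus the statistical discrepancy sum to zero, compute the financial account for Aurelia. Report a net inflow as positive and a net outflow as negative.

Goods balance = 3114.22 - 1935.40 = 1178.82
Services balance = 523.24 - 1203.97 = -680.73
Trade balance (goods + services) = 1178.82 + (-680.73) = 498.09
Net primary income = -68.08
Net secondary income = 326.33 - 186.00 = 140.33
Current account = 498.09 + (-68.08) + 140.33 = 570.34
Financial account = -(570.34 + (-29.10) + 42.44) = -583.68

-583.68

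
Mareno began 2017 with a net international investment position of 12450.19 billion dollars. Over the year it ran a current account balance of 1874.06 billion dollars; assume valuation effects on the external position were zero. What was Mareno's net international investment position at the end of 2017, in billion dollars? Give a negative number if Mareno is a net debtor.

14324.25

With no valuation effects, change in NIIP = current account = 1874.06
End-of-year NIIP = 12450.19 + 1874.06 = 14324.25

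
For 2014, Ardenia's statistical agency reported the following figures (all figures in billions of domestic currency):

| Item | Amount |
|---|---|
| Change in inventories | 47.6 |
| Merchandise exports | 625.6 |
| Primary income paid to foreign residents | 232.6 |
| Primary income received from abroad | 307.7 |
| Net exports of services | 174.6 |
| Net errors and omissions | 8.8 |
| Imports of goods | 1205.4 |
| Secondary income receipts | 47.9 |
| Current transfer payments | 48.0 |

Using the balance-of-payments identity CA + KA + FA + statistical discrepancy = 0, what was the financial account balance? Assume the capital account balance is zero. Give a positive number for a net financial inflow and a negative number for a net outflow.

Goods balance = 625.6 - 1205.4 = -579.8
Services balance = 174.6
Trade balance (goods + services) = -579.8 + 174.6 = -405.2
Net primary income = 307.7 - 232.6 = 75.1
Net secondary income = 47.9 - 48.0 = -0.1
Current account = -405.2 + 75.1 + (-0.1) = -330.2
Financial account = -(-330.2 + 8.8) = 321.4

321.4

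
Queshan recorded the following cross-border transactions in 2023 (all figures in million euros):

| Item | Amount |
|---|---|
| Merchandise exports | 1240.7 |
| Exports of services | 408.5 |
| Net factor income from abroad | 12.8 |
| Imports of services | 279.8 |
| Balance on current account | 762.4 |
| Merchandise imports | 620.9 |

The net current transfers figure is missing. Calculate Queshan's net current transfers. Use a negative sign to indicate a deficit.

Current account = goods balance + services balance + net primary income + net secondary income
Sum of the known components = 761.3
Net current transfers = CA - (known components) = 762.4 - 761.3 = 1.1

1.1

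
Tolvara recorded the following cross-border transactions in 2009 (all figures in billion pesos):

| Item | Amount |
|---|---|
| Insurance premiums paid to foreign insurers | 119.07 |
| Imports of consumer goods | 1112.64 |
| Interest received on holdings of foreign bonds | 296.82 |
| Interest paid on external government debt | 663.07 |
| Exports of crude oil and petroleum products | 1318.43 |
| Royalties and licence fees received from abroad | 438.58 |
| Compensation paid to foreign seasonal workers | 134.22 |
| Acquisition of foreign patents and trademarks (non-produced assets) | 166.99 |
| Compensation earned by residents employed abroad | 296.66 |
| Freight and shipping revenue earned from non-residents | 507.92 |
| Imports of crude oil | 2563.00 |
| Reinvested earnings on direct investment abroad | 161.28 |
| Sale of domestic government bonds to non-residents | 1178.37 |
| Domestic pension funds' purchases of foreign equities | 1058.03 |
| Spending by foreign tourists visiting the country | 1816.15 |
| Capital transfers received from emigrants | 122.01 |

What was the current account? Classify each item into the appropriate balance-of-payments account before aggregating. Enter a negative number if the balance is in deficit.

243.84

Goods: 1318.43 - 1112.64 - 2563.00 = -2357.21
Services: 438.58 + 1816.15 - 119.07 + 507.92 = 2643.58
Primary income: -134.22 + 161.28 + 296.82 + 296.66 - 663.07 = -42.53
Current account = (-2357.21) + 2643.58 + (-42.53) = 243.84
(Excluded from the current account — capital account: acquisition of foreign patents and trademarks (non-produced assets) 166.99, capital transfers received from emigrants 122.01; financial account: sale of domestic government bonds to non-residents 1178.37, domestic pension funds' purchases of foreign equities 1058.03.)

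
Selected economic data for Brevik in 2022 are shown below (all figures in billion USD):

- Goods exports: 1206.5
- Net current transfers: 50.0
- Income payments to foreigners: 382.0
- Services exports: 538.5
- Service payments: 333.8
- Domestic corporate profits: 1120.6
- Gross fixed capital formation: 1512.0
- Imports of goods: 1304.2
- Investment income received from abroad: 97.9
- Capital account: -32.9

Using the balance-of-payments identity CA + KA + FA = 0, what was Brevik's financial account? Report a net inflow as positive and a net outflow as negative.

Goods balance = 1206.5 - 1304.2 = -97.7
Services balance = 538.5 - 333.8 = 204.7
Trade balance (goods + services) = -97.7 + 204.7 = 107.0
Net primary income = 97.9 - 382.0 = -284.1
Net secondary income = 50.0
Current account = 107.0 + (-284.1) + 50.0 = -127.1
Financial account = -(-127.1 + (-32.9)) = 160.0

160.0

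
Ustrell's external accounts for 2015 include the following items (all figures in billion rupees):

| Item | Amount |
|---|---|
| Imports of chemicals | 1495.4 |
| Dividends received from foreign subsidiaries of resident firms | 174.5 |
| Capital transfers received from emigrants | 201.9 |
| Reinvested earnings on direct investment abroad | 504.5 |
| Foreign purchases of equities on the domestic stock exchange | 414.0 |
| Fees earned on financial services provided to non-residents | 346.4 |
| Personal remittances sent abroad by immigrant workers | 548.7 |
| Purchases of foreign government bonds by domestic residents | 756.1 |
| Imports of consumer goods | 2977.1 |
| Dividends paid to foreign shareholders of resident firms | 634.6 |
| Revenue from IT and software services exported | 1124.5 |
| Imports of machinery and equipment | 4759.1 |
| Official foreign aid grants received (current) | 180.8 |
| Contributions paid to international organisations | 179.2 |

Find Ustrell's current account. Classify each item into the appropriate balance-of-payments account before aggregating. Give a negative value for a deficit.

-8263.4

Goods: -1495.4 - 2977.1 - 4759.1 = -9231.6
Services: 346.4 + 1124.5 = 1470.9
Primary income: 174.5 + 504.5 - 634.6 = 44.4
Secondary income: -548.7 - 179.2 + 180.8 = -547.1
Current account = (-9231.6) + 1470.9 + 44.4 + (-547.1) = -8263.4
(Excluded from the current account — capital account: capital transfers received from emigrants 201.9; financial account: foreign purchases of equities on the domestic stock exchange 414.0, purchases of foreign government bonds by domestic residents 756.1.)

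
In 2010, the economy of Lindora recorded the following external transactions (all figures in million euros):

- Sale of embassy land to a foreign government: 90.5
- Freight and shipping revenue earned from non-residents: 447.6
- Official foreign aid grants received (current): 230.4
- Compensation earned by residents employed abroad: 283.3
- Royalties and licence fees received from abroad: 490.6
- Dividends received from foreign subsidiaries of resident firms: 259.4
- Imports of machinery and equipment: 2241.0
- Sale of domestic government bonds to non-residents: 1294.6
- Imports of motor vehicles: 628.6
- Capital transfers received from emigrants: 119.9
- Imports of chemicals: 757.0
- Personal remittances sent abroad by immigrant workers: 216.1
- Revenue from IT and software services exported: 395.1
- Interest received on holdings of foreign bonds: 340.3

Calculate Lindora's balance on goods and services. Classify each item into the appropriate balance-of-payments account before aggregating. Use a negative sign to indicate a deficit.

-2293.3

Goods: -628.6 - 2241.0 - 757.0 = -3626.6
Services: 490.6 + 395.1 + 447.6 = 1333.3
Trade balance = -3626.6 + 1333.3 = -2293.3
(Excluded from the trade balance — capital account: sale of embassy land to a foreign government 90.5, capital transfers received from emigrants 119.9; secondary income: official foreign aid grants received (current) 230.4, personal remittances sent abroad by immigrant workers 216.1; primary income: compensation earned by residents employed abroad 283.3, dividends received from foreign subsidiaries of resident firms 259.4, interest received on holdings of foreign bonds 340.3; financial account: sale of domestic government bonds to non-residents 1294.6.)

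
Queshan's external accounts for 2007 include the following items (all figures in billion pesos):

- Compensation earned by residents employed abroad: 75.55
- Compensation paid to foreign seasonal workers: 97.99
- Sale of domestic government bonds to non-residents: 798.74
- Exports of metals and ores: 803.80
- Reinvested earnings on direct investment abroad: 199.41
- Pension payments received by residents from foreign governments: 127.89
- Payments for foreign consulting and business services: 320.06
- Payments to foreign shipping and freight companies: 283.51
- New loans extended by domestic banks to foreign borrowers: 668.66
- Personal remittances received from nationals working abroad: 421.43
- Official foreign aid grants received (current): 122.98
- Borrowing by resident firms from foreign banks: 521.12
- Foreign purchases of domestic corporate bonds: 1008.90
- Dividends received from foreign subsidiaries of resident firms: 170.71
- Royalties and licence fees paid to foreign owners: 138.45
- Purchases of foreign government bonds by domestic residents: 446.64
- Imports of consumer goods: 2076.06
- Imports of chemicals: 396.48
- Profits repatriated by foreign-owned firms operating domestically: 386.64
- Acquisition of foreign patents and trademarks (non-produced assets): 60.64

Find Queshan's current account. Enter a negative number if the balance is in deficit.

Goods: -396.48 + 803.80 - 2076.06 = -1668.74
Services: -320.06 - 283.51 - 138.45 = -742.02
Primary income: 170.71 - 97.99 - 386.64 + 199.41 + 75.55 = -38.96
Secondary income: 127.89 + 122.98 + 421.43 = 672.30
Current account = (-1668.74) + (-742.02) + (-38.96) + 672.30 = -1777.42
(Excluded from the current account — financial account: sale of domestic government bonds to non-residents 798.74, new loans extended by domestic banks to foreign borrowers 668.66, borrowing by resident firms from foreign banks 521.12, foreign purchases of domestic corporate bonds 1008.90, purchases of foreign government bonds by domestic residents 446.64; capital account: acquisition of foreign patents and trademarks (non-produced assets) 60.64.)

-1777.42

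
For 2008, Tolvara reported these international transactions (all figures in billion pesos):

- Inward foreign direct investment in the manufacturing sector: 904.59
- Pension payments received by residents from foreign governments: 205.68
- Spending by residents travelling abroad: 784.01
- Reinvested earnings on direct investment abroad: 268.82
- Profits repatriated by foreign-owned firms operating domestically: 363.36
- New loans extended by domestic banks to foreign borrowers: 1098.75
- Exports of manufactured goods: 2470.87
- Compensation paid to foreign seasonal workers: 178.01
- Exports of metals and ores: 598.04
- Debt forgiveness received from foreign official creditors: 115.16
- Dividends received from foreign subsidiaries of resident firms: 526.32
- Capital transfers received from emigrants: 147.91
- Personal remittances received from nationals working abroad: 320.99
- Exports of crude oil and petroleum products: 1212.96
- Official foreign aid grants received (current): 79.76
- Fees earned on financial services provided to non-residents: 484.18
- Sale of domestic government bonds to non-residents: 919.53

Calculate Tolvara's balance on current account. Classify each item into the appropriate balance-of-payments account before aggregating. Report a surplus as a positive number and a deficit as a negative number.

Goods: 598.04 + 2470.87 + 1212.96 = 4281.87
Services: -784.01 + 484.18 = -299.83
Primary income: -363.36 - 178.01 + 268.82 + 526.32 = 253.77
Secondary income: 79.76 + 320.99 + 205.68 = 606.43
Current account = 4281.87 + (-299.83) + 253.77 + 606.43 = 4842.24
(Excluded from the current account — financial account: inward foreign direct investment in the manufacturing sector 904.59, new loans extended by domestic banks to foreign borrowers 1098.75, sale of domestic government bonds to non-residents 919.53; capital account: debt forgiveness received from foreign official creditors 115.16, capital transfers received from emigrants 147.91.)

4842.24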